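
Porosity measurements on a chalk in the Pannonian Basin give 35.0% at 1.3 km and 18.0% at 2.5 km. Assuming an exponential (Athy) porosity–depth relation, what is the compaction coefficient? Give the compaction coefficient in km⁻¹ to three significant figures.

Athy: φ(d) = φ₀ e^(−cd) ⇒ φ₁/φ₂ = e^{c(d₂−d₁)} ⇒ c = ln(φ₁/φ₂)/(d₂−d₁)
c = ln(0.35/0.18) / (2.5 − 1.3) = ln(1.944) / 1.2 = 0.6650 / 1.2 = 0.5541 km⁻¹

0.554 km⁻¹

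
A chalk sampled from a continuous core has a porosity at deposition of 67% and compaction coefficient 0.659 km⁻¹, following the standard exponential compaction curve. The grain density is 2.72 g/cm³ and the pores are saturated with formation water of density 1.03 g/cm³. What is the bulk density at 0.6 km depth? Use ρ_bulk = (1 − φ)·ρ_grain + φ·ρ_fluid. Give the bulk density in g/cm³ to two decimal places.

Porosity at depth: φ = 0.67·exp(−0.659×0.6) = 0.67×0.6734 = 0.4512
Bulk density: ρ_b = (1−φ)ρ_g + φ·ρ_f = 0.5488×2.72 + 0.4512×1.03
       = 1.493 + 0.465 = 1.957 g/cm³

1.96 g/cm³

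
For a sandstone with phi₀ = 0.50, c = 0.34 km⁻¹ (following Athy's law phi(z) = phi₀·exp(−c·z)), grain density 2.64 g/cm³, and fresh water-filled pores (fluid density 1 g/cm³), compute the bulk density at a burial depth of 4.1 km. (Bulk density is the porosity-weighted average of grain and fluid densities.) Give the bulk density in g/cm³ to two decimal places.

Porosity at depth: phi = 0.5·exp(−0.34×4.1) = 0.5×0.2481 = 0.1240
Bulk density: ρ_b = (1−phi)ρ_g + phi·ρ_f = 0.8760×2.64 + 0.1240×1
       = 2.313 + 0.124 = 2.437 g/cm³

2.44 g/cm³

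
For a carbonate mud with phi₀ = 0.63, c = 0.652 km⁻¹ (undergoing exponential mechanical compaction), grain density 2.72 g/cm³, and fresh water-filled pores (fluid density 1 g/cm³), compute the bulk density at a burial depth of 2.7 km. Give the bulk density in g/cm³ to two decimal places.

Porosity at depth: phi = 0.63·exp(−0.652×2.7) = 0.63×0.1720 = 0.1083
Bulk density: ρ_b = (1−phi)ρ_g + phi·ρ_f = 0.8917×2.72 + 0.1083×1
       = 2.425 + 0.108 = 2.534 g/cm³

2.53 g/cm³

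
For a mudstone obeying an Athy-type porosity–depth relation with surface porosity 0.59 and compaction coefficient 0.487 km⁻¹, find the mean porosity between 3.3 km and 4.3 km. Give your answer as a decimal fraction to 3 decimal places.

0.094

⟨φ⟩ = (1/(Z₂−Z₁)) ∫ φ₀ e^(−βZ) dZ = φ₀·(e^(−β·Z₁) − e^(−β·Z₂)) / (β·(Z₂−Z₁))
e^(−0.487×3.3) = 0.2005; e^(−0.487×4.3) = 0.1232
⟨φ⟩ = 0.59 × (0.2005 − 0.1232) / (0.487 × 1) = 0.59 × 0.1587 = 0.0936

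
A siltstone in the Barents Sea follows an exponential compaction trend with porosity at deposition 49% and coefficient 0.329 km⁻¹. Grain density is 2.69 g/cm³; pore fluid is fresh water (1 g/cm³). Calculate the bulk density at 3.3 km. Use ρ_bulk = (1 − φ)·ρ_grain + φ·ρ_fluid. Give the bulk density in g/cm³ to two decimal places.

Porosity at depth: phi = 0.49·exp(−0.329×3.3) = 0.49×0.3377 = 0.1655
Bulk density: ρ_b = (1−phi)ρ_g + phi·ρ_f = 0.8345×2.69 + 0.1655×1
       = 2.245 + 0.165 = 2.410 g/cm³

2.41 g/cm³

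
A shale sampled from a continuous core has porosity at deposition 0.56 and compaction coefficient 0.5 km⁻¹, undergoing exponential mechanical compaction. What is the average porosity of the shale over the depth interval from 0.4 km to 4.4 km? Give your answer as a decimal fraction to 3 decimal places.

⟨φ⟩ = (1/(Z₂−Z₁)) ∫ φ₀ e^(−cZ) dZ = φ₀·(e^(−c·Z₁) − e^(−c·Z₂)) / (c·(Z₂−Z₁))
e^(−0.5×0.4) = 0.8187; e^(−0.5×4.4) = 0.1108
⟨φ⟩ = 0.56 × (0.8187 − 0.1108) / (0.5 × 4) = 0.56 × 0.3540 = 0.1982

0.198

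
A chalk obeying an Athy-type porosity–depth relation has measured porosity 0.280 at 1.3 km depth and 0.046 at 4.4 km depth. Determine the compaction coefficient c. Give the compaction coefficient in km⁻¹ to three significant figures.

Athy: phi(d) = phi₀ e^(−cd) ⇒ phi₁/phi₂ = e^{c(d₂−d₁)} ⇒ c = ln(phi₁/phi₂)/(d₂−d₁)
c = ln(0.28/0.046) / (4.4 − 1.3) = ln(6.087) / 3.1 = 1.8061 / 3.1 = 0.5826 km⁻¹

0.583 km⁻¹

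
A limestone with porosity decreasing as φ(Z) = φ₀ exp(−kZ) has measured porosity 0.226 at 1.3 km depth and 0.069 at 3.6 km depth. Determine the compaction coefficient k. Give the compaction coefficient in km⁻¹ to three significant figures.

Athy: φ(Z) = φ₀ e^(−kZ) ⇒ φ₁/φ₂ = e^{k(Z₂−Z₁)} ⇒ k = ln(φ₁/φ₂)/(Z₂−Z₁)
k = ln(0.226/0.069) / (3.6 − 1.3) = ln(3.275) / 2.3 = 1.1864 / 2.3 = 0.5158 km⁻¹

0.516 km⁻¹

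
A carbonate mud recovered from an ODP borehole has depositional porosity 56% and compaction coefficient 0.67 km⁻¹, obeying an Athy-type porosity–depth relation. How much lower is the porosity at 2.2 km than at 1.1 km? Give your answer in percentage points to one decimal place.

n(1.1) = 0.56·e^(−0.67×1.1) = 0.2680
n(2.2) = 0.56·e^(−0.67×2.2) = 0.1282
Δn = 0.2680 − 0.1282 = 0.1397

14.0 percentage points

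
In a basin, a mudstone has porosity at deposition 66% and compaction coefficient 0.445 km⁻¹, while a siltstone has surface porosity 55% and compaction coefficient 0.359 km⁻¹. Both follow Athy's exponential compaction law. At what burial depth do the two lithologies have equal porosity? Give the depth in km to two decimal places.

Set φ₀ₐ e^(−cₐz) = φ₀ᵦ e^(−cᵦz) ⇒ ln(φ₀ₐ/φ₀ᵦ) = (cₐ − cᵦ)·z
z = ln(0.66/0.55) / (0.445 − 0.359) = 0.1823 / 0.086 = 2.120 km

2.12 km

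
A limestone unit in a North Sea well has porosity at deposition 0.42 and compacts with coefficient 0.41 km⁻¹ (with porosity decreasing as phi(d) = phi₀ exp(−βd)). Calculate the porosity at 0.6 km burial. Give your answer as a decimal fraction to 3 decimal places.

0.328

phi = phi₀·exp(−β·d) = 0.42 × exp(−0.41 × 0.6) = 0.42 × exp(−0.246)
  = 0.42 × 0.7819 = 0.3284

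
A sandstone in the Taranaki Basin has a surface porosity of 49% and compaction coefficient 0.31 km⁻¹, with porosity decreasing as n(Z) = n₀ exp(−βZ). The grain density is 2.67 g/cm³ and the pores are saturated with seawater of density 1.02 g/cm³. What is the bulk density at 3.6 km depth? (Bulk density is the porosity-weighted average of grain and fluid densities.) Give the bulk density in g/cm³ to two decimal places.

Porosity at depth: n = 0.49·exp(−0.31×3.6) = 0.49×0.3276 = 0.1605
Bulk density: ρ_b = (1−n)ρ_g + n·ρ_f = 0.8395×2.67 + 0.1605×1.02
       = 2.241 + 0.164 = 2.405 g/cm³

2.41 g/cm³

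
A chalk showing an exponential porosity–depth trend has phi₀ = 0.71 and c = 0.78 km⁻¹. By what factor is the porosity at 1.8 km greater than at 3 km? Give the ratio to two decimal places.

phi(Z₁)/phi(Z₂) = e^(−c·Z₁)/e^(−c·Z₂) = e^{c(Z₂−Z₁)}
= exp(0.78 × 1.2) = exp(0.936) = 2.5498

2.55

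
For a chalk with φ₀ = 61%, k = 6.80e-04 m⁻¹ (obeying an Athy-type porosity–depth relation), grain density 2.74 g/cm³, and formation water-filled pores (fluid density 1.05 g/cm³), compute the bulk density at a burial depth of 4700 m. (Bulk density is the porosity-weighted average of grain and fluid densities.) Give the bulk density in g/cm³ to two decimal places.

Working in km (1 km = 1000 m; k in km⁻¹ = k in m⁻¹ × 1000):
Porosity at depth: φ = 0.61·exp(−0.68×4.7) = 0.61×0.0409 = 0.0250
Bulk density: ρ_b = (1−φ)ρ_g + φ·ρ_f = 0.9750×2.74 + 0.0250×1.05
       = 2.672 + 0.026 = 2.698 g/cm³

2.70 g/cm³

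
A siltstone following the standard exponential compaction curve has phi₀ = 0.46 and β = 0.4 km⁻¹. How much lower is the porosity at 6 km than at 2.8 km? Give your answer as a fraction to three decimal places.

phi(2.8) = 0.46·e^(−0.4×2.8) = 0.1501
phi(6) = 0.46·e^(−0.4×6) = 0.0417
Δphi = 0.1501 − 0.0417 = 0.1084

0.108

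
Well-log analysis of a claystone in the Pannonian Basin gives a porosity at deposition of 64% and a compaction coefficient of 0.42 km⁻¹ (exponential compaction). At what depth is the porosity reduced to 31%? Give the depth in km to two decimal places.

Invert Athy's law: d = ln(φ₀/φ) / c
d = ln(0.64/0.31) / 0.42 = ln(2.065) / 0.42 = 0.7249 / 0.42 = 1.726 km

1.73 km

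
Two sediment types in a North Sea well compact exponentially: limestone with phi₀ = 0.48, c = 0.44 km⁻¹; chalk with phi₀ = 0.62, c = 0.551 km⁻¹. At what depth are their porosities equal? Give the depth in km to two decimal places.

2.31 km

Set phi₀ₐ e^(−cₐZ) = phi₀ᵦ e^(−cᵦZ) ⇒ ln(phi₀ₐ/phi₀ᵦ) = (cₐ − cᵦ)·Z
Z = ln(0.48/0.62) / (0.44 − 0.551) = -0.2559 / -0.111 = 2.306 km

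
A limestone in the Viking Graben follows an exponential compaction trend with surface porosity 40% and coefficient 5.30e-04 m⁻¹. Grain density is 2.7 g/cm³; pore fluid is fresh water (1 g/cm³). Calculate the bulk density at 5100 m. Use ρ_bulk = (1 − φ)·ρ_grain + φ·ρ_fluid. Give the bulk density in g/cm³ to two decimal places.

2.65 g/cm³

Working in km (1 km = 1000 m; β in km⁻¹ = β in m⁻¹ × 1000):
Porosity at depth: n = 0.4·exp(−0.53×5.1) = 0.4×0.0670 = 0.0268
Bulk density: ρ_b = (1−n)ρ_g + n·ρ_f = 0.9732×2.7 + 0.0268×1
       = 2.628 + 0.027 = 2.654 g/cm³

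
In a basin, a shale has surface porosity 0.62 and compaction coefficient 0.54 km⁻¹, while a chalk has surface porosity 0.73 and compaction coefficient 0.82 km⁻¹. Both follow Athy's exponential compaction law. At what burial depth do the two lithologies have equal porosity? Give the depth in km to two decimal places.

0.58 km

Set phi₀ₐ e^(−βₐz) = phi₀ᵦ e^(−βᵦz) ⇒ ln(phi₀ₐ/phi₀ᵦ) = (βₐ − βᵦ)·z
z = ln(0.62/0.73) / (0.54 − 0.82) = -0.1633 / -0.28 = 0.583 km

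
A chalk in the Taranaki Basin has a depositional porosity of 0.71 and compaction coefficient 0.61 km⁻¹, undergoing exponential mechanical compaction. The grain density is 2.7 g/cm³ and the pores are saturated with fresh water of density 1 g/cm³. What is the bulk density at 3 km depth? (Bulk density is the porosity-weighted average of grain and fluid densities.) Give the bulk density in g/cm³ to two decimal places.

2.51 g/cm³

Porosity at depth: n = 0.71·exp(−0.61×3) = 0.71×0.1604 = 0.1139
Bulk density: ρ_b = (1−n)ρ_g + n·ρ_f = 0.8861×2.7 + 0.1139×1
       = 2.392 + 0.114 = 2.506 g/cm³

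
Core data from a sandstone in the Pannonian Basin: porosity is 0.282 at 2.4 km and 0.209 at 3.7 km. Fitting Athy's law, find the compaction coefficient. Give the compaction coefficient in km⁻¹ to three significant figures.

Athy: phi(Z) = phi₀ e^(−βZ) ⇒ phi₁/phi₂ = e^{β(Z₂−Z₁)} ⇒ β = ln(phi₁/phi₂)/(Z₂−Z₁)
β = ln(0.282/0.209) / (3.7 − 2.4) = ln(1.349) / 1.3 = 0.2996 / 1.3 = 0.2304 km⁻¹

0.230 km⁻¹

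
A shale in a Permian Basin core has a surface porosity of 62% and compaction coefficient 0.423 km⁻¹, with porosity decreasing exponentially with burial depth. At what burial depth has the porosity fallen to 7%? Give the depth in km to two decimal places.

Invert Athy's law: z = ln(n₀/n) / k
z = ln(0.62/0.07) / 0.423 = ln(8.857) / 0.423 = 2.1812 / 0.423 = 5.157 km

5.16 km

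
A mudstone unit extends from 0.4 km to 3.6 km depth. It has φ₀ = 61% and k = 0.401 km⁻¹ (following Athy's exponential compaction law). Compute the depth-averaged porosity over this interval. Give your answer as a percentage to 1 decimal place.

⟨φ⟩ = (1/(d₂−d₁)) ∫ φ₀ e^(−kd) dd = φ₀·(e^(−k·d₁) − e^(−k·d₂)) / (k·(d₂−d₁))
e^(−0.401×0.4) = 0.8518; e^(−0.401×3.6) = 0.2361
⟨φ⟩ = 0.61 × (0.8518 − 0.2361) / (0.401 × 3.2) = 0.61 × 0.4798 = 0.2927

29.3%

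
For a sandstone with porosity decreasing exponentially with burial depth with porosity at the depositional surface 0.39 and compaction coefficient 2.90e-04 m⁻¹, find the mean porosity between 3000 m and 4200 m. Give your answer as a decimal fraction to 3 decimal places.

0.138

Working in km (1 km = 1000 m; k in km⁻¹ = k in m⁻¹ × 1000):
⟨n⟩ = (1/(Z₂−Z₁)) ∫ n₀ e^(−kZ) dZ = n₀·(e^(−k·Z₁) − e^(−k·Z₂)) / (k·(Z₂−Z₁))
e^(−0.29×3) = 0.4190; e^(−0.29×4.2) = 0.2958
⟨n⟩ = 0.39 × (0.4190 − 0.2958) / (0.29 × 1.2) = 0.39 × 0.3538 = 0.1380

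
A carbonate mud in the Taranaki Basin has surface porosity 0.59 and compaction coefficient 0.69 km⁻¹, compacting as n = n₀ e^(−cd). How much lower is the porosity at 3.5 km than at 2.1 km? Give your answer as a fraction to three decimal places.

n(2.1) = 0.59·e^(−0.69×2.1) = 0.1385
n(3.5) = 0.59·e^(−0.69×3.5) = 0.0527
Δn = 0.1385 − 0.0527 = 0.0858

0.086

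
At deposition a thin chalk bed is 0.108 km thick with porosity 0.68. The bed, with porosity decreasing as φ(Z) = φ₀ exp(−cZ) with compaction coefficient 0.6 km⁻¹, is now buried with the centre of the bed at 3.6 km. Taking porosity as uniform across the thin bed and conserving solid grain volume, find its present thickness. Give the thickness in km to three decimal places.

0.038 km

Porosity at 3.6 km: φ = 0.68·exp(−0.6×3.6) = 0.0784
Solid-volume conservation: h(1−φ) = h₀(1−φ₀) ⇒ h = h₀·(1−φ₀)/(1−φ)
h = 0.108 × (1 − 0.68)/(1 − 0.0784) = 0.108 × 0.3472 = 0.0375 km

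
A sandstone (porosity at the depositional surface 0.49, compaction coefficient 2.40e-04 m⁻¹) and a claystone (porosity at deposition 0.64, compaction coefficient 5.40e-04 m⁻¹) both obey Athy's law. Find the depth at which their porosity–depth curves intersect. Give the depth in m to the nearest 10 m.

890 m

Working in km (1 km = 1000 m; c in km⁻¹ = c in m⁻¹ × 1000):
Set φ₀ₐ e^(−cₐd) = φ₀ᵦ e^(−cᵦd) ⇒ ln(φ₀ₐ/φ₀ᵦ) = (cₐ − cᵦ)·d
d = ln(0.49/0.64) / (0.24 − 0.54) = -0.2671 / -0.3 = 0.890 km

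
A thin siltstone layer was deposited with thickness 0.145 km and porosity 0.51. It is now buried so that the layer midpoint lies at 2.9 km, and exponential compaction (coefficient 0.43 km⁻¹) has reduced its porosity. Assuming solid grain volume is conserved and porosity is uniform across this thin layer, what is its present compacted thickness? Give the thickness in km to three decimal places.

0.083 km

Porosity at 2.9 km: n = 0.51·exp(−0.43×2.9) = 0.1466
Solid-volume conservation: h(1−n) = h₀(1−n₀) ⇒ h = h₀·(1−n₀)/(1−n)
h = 0.145 × (1 − 0.51)/(1 − 0.1466) = 0.145 × 0.5741 = 0.0833 km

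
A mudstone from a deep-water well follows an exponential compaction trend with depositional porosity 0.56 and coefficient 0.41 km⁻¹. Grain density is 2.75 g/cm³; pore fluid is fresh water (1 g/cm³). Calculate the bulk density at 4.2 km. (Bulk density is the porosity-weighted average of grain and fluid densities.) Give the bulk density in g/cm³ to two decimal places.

Porosity at depth: phi = 0.56·exp(−0.41×4.2) = 0.56×0.1787 = 0.1001
Bulk density: ρ_b = (1−phi)ρ_g + phi·ρ_f = 0.8999×2.75 + 0.1001×1
       = 2.475 + 0.100 = 2.575 g/cm³

2.57 g/cm³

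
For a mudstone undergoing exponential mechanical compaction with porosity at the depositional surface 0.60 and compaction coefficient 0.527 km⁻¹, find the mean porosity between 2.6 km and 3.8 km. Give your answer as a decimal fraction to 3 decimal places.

⟨phi⟩ = (1/(Z₂−Z₁)) ∫ phi₀ e^(−βZ) dZ = phi₀·(e^(−β·Z₁) − e^(−β·Z₂)) / (β·(Z₂−Z₁))
e^(−0.527×2.6) = 0.2541; e^(−0.527×3.8) = 0.1350
⟨phi⟩ = 0.6 × (0.2541 − 0.1350) / (0.527 × 1.2) = 0.6 × 0.1883 = 0.1130

0.113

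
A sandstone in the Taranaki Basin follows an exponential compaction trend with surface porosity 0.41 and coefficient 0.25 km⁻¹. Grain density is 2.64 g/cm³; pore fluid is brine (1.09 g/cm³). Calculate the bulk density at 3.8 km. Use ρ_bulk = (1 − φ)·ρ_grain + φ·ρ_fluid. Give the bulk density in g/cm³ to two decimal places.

Porosity at depth: φ = 0.41·exp(−0.25×3.8) = 0.41×0.3867 = 0.1586
Bulk density: ρ_b = (1−φ)ρ_g + φ·ρ_f = 0.8414×2.64 + 0.1586×1.09
       = 2.221 + 0.173 = 2.394 g/cm³

2.39 g/cm³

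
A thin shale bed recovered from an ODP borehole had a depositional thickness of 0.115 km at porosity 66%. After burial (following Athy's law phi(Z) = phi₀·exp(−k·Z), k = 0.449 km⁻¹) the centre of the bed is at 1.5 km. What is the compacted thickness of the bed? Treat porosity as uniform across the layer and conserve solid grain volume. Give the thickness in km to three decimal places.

Porosity at 1.5 km: phi = 0.66·exp(−0.449×1.5) = 0.3365
Solid-volume conservation: h(1−phi) = h₀(1−phi₀) ⇒ h = h₀·(1−phi₀)/(1−phi)
h = 0.115 × (1 − 0.66)/(1 − 0.3365) = 0.115 × 0.5125 = 0.0589 km

0.059 km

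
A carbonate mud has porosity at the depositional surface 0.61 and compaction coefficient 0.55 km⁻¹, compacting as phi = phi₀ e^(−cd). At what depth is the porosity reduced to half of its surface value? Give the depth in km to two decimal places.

1.26 km

phi/phi₀ = 1/2 ⇒ exp(−c·d) = 1/2 ⇒ d = ln(2) / c
d = 0.6931 / 0.55 = 1.260 km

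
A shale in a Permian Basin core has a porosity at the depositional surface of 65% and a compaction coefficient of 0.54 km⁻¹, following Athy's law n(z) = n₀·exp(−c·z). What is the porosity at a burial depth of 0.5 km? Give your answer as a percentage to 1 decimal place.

n = n₀·exp(−c·z) = 0.65 × exp(−0.54 × 0.5) = 0.65 × exp(−0.27)
  = 0.65 × 0.7634 = 0.4962

49.6%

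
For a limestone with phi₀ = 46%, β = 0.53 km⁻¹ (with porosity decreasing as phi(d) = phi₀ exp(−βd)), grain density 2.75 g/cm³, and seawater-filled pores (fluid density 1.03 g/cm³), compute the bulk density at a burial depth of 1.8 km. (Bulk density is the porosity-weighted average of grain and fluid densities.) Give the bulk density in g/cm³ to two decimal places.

Porosity at depth: phi = 0.46·exp(−0.53×1.8) = 0.46×0.3852 = 0.1772
Bulk density: ρ_b = (1−phi)ρ_g + phi·ρ_f = 0.8228×2.75 + 0.1772×1.03
       = 2.263 + 0.183 = 2.445 g/cm³

2.45 g/cm³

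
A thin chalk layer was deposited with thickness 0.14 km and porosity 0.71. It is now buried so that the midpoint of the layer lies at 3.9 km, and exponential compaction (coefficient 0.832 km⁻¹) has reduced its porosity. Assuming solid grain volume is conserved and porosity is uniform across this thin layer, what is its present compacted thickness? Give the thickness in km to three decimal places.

0.042 km

Porosity at 3.9 km: n = 0.71·exp(−0.832×3.9) = 0.0277
Solid-volume conservation: h(1−n) = h₀(1−n₀) ⇒ h = h₀·(1−n₀)/(1−n)
h = 0.14 × (1 − 0.71)/(1 − 0.0277) = 0.14 × 0.2983 = 0.0418 km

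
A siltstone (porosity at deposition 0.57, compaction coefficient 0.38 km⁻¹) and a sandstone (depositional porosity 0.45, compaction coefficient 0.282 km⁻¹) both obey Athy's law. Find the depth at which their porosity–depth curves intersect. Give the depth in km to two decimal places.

2.41 km

Set n₀ₐ e^(−cₐz) = n₀ᵦ e^(−cᵦz) ⇒ ln(n₀ₐ/n₀ᵦ) = (cₐ − cᵦ)·z
z = ln(0.57/0.45) / (0.38 − 0.282) = 0.2364 / 0.098 = 2.412 km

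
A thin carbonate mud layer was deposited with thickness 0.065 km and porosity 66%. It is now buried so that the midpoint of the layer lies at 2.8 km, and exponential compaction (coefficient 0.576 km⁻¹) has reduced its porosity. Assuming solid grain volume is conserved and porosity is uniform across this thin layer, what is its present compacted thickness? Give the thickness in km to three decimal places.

Porosity at 2.8 km: n = 0.66·exp(−0.576×2.8) = 0.1316
Solid-volume conservation: h(1−n) = h₀(1−n₀) ⇒ h = h₀·(1−n₀)/(1−n)
h = 0.065 × (1 − 0.66)/(1 − 0.1316) = 0.065 × 0.3915 = 0.0254 km

0.025 km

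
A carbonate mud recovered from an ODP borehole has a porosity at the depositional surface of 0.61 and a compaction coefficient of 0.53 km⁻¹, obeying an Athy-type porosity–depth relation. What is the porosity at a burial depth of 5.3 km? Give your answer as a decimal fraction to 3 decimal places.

φ = φ₀·exp(−c·d) = 0.61 × exp(−0.53 × 5.3) = 0.61 × exp(−2.809)
  = 0.61 × 0.0603 = 0.0368

0.037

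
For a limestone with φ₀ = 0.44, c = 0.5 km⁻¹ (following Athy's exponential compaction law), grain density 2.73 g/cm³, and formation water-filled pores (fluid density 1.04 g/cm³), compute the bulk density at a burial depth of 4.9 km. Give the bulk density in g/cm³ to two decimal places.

2.67 g/cm³

Porosity at depth: φ = 0.44·exp(−0.5×4.9) = 0.44×0.0863 = 0.0380
Bulk density: ρ_b = (1−φ)ρ_g + φ·ρ_f = 0.9620×2.73 + 0.0380×1.04
       = 2.626 + 0.039 = 2.666 g/cm³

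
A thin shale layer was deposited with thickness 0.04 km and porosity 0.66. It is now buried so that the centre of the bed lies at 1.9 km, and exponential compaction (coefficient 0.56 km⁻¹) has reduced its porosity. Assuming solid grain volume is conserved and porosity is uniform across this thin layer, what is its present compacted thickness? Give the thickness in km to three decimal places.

0.018 km

Porosity at 1.9 km: n = 0.66·exp(−0.56×1.9) = 0.2277
Solid-volume conservation: h(1−n) = h₀(1−n₀) ⇒ h = h₀·(1−n₀)/(1−n)
h = 0.04 × (1 − 0.66)/(1 − 0.2277) = 0.04 × 0.4403 = 0.0176 km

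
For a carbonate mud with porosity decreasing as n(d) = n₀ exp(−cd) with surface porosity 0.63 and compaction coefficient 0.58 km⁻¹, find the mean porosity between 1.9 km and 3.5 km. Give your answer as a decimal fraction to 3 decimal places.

⟨n⟩ = (1/(d₂−d₁)) ∫ n₀ e^(−cd) dd = n₀·(e^(−c·d₁) − e^(−c·d₂)) / (c·(d₂−d₁))
e^(−0.58×1.9) = 0.3322; e^(−0.58×3.5) = 0.1313
⟨n⟩ = 0.63 × (0.3322 − 0.1313) / (0.58 × 1.6) = 0.63 × 0.2165 = 0.1364

0.136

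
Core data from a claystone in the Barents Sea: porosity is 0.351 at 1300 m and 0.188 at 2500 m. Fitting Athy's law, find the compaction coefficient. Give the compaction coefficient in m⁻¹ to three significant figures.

0.000520 m⁻¹

Working in km (1 km = 1000 m; β in km⁻¹ = β in m⁻¹ × 1000):
Athy: phi(z) = phi₀ e^(−βz) ⇒ phi₁/phi₂ = e^{β(z₂−z₁)} ⇒ β = ln(phi₁/phi₂)/(z₂−z₁)
β = ln(0.351/0.188) / (2.5 − 1.3) = ln(1.867) / 1.2 = 0.6243 / 1.2 = 0.5203 km⁻¹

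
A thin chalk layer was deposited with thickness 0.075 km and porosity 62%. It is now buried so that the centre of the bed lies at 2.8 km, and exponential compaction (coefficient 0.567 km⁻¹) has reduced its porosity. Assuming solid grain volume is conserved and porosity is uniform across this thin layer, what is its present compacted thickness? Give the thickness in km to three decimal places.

Porosity at 2.8 km: phi = 0.62·exp(−0.567×2.8) = 0.1267
Solid-volume conservation: h(1−phi) = h₀(1−phi₀) ⇒ h = h₀·(1−phi₀)/(1−phi)
h = 0.075 × (1 − 0.62)/(1 − 0.1267) = 0.075 × 0.4351 = 0.0326 km

0.033 km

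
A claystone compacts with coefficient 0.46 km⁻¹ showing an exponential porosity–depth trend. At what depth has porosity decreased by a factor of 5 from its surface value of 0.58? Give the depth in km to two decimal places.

phi/phi₀ = 1/5 ⇒ exp(−c·z) = 1/5 ⇒ z = ln(5) / c
z = 1.6094 / 0.46 = 3.499 km

3.50 km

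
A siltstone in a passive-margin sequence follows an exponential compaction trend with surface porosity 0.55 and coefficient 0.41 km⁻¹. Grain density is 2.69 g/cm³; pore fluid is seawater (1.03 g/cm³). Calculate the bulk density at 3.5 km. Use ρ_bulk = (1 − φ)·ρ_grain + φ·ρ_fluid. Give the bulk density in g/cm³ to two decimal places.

2.47 g/cm³

Porosity at depth: phi = 0.55·exp(−0.41×3.5) = 0.55×0.2381 = 0.1310
Bulk density: ρ_b = (1−phi)ρ_g + phi·ρ_f = 0.8690×2.69 + 0.1310×1.03
       = 2.338 + 0.135 = 2.473 g/cm³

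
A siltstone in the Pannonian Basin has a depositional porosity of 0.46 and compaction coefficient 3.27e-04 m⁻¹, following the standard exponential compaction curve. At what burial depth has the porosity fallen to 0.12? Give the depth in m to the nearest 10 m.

4110 m

Working in km (1 km = 1000 m; c in km⁻¹ = c in m⁻¹ × 1000):
Invert Athy's law: d = ln(φ₀/φ) / c
d = ln(0.46/0.12) / 0.327 = ln(3.833) / 0.327 = 1.3437 / 0.327 = 4.109 km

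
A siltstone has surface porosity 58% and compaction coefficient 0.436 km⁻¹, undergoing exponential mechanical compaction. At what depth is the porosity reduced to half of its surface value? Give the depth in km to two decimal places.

1.59 km

φ/φ₀ = 1/2 ⇒ exp(−k·Z) = 1/2 ⇒ Z = ln(2) / k
Z = 0.6931 / 0.436 = 1.590 km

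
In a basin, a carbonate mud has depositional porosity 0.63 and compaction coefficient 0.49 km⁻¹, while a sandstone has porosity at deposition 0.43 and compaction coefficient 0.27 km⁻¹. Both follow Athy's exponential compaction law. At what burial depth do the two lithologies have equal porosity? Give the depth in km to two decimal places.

1.74 km

Set φ₀ₐ e^(−βₐZ) = φ₀ᵦ e^(−βᵦZ) ⇒ ln(φ₀ₐ/φ₀ᵦ) = (βₐ − βᵦ)·Z
Z = ln(0.63/0.43) / (0.49 − 0.27) = 0.3819 / 0.22 = 1.736 km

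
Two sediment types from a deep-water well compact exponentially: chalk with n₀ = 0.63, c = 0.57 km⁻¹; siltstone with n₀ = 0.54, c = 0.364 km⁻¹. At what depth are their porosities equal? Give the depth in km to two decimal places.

0.75 km

Set n₀ₐ e^(−cₐz) = n₀ᵦ e^(−cᵦz) ⇒ ln(n₀ₐ/n₀ᵦ) = (cₐ − cᵦ)·z
z = ln(0.63/0.54) / (0.57 − 0.364) = 0.1542 / 0.206 = 0.748 km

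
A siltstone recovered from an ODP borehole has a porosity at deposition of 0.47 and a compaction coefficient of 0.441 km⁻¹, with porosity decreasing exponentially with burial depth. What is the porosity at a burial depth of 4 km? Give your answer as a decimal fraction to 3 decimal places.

n = n₀·exp(−β·Z) = 0.47 × exp(−0.441 × 4) = 0.47 × exp(−1.764)
  = 0.47 × 0.1714 = 0.0805

0.081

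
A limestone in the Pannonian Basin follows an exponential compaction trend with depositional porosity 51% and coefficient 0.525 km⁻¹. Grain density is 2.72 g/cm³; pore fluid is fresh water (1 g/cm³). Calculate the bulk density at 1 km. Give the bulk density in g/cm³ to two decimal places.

Porosity at depth: phi = 0.51·exp(−0.525×1) = 0.51×0.5916 = 0.3017
Bulk density: ρ_b = (1−phi)ρ_g + phi·ρ_f = 0.6983×2.72 + 0.3017×1
       = 1.899 + 0.302 = 2.201 g/cm³

2.20 g/cm³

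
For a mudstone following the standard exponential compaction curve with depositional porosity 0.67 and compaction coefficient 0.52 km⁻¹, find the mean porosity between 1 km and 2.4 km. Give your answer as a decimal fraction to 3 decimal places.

⟨φ⟩ = (1/(Z₂−Z₁)) ∫ φ₀ e^(−cZ) dZ = φ₀·(e^(−c·Z₁) − e^(−c·Z₂)) / (c·(Z₂−Z₁))
e^(−0.52×1) = 0.5945; e^(−0.52×2.4) = 0.2871
⟨φ⟩ = 0.67 × (0.5945 − 0.2871) / (0.52 × 1.4) = 0.67 × 0.4223 = 0.2829

0.283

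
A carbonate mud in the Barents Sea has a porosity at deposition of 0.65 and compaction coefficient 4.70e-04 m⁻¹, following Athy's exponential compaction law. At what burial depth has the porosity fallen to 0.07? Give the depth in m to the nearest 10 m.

4740 m

Working in km (1 km = 1000 m; c in km⁻¹ = c in m⁻¹ × 1000):
Invert Athy's law: d = ln(n₀/n) / c
d = ln(0.65/0.07) / 0.47 = ln(9.286) / 0.47 = 2.2285 / 0.47 = 4.741 km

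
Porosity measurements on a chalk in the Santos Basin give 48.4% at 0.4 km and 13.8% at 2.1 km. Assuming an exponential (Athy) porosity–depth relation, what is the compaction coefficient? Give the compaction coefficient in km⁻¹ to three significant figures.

0.738 km⁻¹

Athy: phi(d) = phi₀ e^(−βd) ⇒ phi₁/phi₂ = e^{β(d₂−d₁)} ⇒ β = ln(phi₁/phi₂)/(d₂−d₁)
β = ln(0.484/0.138) / (2.1 − 0.4) = ln(3.507) / 1.7 = 1.2548 / 1.7 = 0.7381 km⁻¹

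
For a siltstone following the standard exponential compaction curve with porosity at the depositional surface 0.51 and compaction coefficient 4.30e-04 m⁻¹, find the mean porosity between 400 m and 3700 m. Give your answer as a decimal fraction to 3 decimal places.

Working in km (1 km = 1000 m; c in km⁻¹ = c in m⁻¹ × 1000):
⟨n⟩ = (1/(Z₂−Z₁)) ∫ n₀ e^(−cZ) dZ = n₀·(e^(−c·Z₁) − e^(−c·Z₂)) / (c·(Z₂−Z₁))
e^(−0.43×0.4) = 0.8420; e^(−0.43×3.7) = 0.2037
⟨n⟩ = 0.51 × (0.8420 − 0.2037) / (0.43 × 3.3) = 0.51 × 0.4498 = 0.2294

0.229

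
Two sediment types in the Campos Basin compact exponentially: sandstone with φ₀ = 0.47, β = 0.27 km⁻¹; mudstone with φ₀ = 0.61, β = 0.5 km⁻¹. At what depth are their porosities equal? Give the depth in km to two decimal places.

1.13 km

Set φ₀ₐ e^(−βₐd) = φ₀ᵦ e^(−βᵦd) ⇒ ln(φ₀ₐ/φ₀ᵦ) = (βₐ − βᵦ)·d
d = ln(0.47/0.61) / (0.27 − 0.5) = -0.2607 / -0.23 = 1.134 km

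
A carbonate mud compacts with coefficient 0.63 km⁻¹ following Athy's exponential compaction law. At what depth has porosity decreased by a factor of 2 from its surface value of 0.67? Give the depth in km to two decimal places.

phi/phi₀ = 1/2 ⇒ exp(−β·d) = 1/2 ⇒ d = ln(2) / β
d = 0.6931 / 0.63 = 1.100 km

1.10 km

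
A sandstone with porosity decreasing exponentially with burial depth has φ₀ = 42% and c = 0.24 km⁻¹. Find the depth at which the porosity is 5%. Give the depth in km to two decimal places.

Invert Athy's law: z = ln(φ₀/φ) / c
z = ln(0.42/0.05) / 0.24 = ln(8.4) / 0.24 = 2.1282 / 0.24 = 8.868 km

8.87 km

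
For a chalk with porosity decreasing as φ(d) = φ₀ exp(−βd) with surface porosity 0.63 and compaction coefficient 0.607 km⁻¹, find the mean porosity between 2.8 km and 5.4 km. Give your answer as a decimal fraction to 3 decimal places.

0.058

⟨φ⟩ = (1/(d₂−d₁)) ∫ φ₀ e^(−βd) dd = φ₀·(e^(−β·d₁) − e^(−β·d₂)) / (β·(d₂−d₁))
e^(−0.607×2.8) = 0.1828; e^(−0.607×5.4) = 0.0377
⟨φ⟩ = 0.63 × (0.1828 − 0.0377) / (0.607 × 2.6) = 0.63 × 0.0919 = 0.0579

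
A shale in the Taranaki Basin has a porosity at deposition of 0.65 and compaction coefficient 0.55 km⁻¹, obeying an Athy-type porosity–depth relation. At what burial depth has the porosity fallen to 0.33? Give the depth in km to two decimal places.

1.23 km

Invert Athy's law: Z = ln(n₀/n) / k
Z = ln(0.65/0.33) / 0.55 = ln(1.97) / 0.55 = 0.6779 / 0.55 = 1.233 km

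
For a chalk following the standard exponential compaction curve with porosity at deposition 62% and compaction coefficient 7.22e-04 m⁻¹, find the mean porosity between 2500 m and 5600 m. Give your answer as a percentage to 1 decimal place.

Working in km (1 km = 1000 m; β in km⁻¹ = β in m⁻¹ × 1000):
⟨n⟩ = (1/(z₂−z₁)) ∫ n₀ e^(−βz) dz = n₀·(e^(−β·z₁) − e^(−β·z₂)) / (β·(z₂−z₁))
e^(−0.722×2.5) = 0.1645; e^(−0.722×5.6) = 0.0175
⟨n⟩ = 0.62 × (0.1645 − 0.0175) / (0.722 × 3.1) = 0.62 × 0.0656 = 0.0407

4.1%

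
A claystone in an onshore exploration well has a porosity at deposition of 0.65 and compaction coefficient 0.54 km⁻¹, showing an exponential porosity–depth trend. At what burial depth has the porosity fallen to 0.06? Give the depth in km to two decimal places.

Invert Athy's law: Z = ln(phi₀/phi) / β
Z = ln(0.65/0.06) / 0.54 = ln(10.83) / 0.54 = 2.3826 / 0.54 = 4.412 km

4.41 km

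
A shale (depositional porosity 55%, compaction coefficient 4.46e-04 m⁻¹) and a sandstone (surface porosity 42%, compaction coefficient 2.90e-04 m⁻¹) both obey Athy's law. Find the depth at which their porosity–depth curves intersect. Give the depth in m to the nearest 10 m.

Working in km (1 km = 1000 m; c in km⁻¹ = c in m⁻¹ × 1000):
Set n₀ₐ e^(−cₐz) = n₀ᵦ e^(−cᵦz) ⇒ ln(n₀ₐ/n₀ᵦ) = (cₐ − cᵦ)·z
z = ln(0.55/0.42) / (0.446 − 0.29) = 0.2697 / 0.156 = 1.729 km

1730 m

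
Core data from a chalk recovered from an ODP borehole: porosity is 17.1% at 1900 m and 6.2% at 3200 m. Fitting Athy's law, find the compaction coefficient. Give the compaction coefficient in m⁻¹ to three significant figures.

Working in km (1 km = 1000 m; k in km⁻¹ = k in m⁻¹ × 1000):
Athy: n(d) = n₀ e^(−kd) ⇒ n₁/n₂ = e^{k(d₂−d₁)} ⇒ k = ln(n₁/n₂)/(d₂−d₁)
k = ln(0.171/0.062) / (3.2 − 1.9) = ln(2.758) / 1.3 = 1.0145 / 1.3 = 0.7804 km⁻¹

0.000780 m⁻¹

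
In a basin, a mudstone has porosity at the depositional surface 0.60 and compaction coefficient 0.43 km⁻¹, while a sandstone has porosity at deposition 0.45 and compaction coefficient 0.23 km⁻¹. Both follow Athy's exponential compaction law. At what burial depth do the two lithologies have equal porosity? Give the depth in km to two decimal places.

1.44 km

Set phi₀ₐ e^(−kₐz) = phi₀ᵦ e^(−kᵦz) ⇒ ln(phi₀ₐ/phi₀ᵦ) = (kₐ − kᵦ)·z
z = ln(0.6/0.45) / (0.43 − 0.23) = 0.2877 / 0.2 = 1.438 km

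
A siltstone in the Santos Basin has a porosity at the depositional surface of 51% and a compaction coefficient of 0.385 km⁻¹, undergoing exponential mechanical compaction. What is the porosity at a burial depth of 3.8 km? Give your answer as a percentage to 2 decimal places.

11.81%

φ = φ₀·exp(−c·Z) = 0.51 × exp(−0.385 × 3.8) = 0.51 × exp(−1.463)
  = 0.51 × 0.2315 = 0.1181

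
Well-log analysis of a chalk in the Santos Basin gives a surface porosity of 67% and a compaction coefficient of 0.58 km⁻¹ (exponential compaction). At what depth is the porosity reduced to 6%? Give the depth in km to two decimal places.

Invert Athy's law: z = ln(n₀/n) / c
z = ln(0.67/0.06) / 0.58 = ln(11.17) / 0.58 = 2.4129 / 0.58 = 4.160 km

4.16 km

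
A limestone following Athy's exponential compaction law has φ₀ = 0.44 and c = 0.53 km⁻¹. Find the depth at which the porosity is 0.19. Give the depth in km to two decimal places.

Invert Athy's law: d = ln(φ₀/φ) / c
d = ln(0.44/0.19) / 0.53 = ln(2.316) / 0.53 = 0.8398 / 0.53 = 1.584 km

1.58 km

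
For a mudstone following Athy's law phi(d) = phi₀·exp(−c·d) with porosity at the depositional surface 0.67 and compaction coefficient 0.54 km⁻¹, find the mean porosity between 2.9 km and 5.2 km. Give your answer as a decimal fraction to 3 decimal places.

⟨phi⟩ = (1/(d₂−d₁)) ∫ phi₀ e^(−cd) dd = phi₀·(e^(−c·d₁) − e^(−c·d₂)) / (c·(d₂−d₁))
e^(−0.54×2.9) = 0.2089; e^(−0.54×5.2) = 0.0603
⟨phi⟩ = 0.67 × (0.2089 − 0.0603) / (0.54 × 2.3) = 0.67 × 0.1196 = 0.0801

0.080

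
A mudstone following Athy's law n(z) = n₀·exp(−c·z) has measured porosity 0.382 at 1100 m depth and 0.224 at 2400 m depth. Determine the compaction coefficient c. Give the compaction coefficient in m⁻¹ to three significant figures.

Working in km (1 km = 1000 m; c in km⁻¹ = c in m⁻¹ × 1000):
Athy: n(z) = n₀ e^(−cz) ⇒ n₁/n₂ = e^{c(z₂−z₁)} ⇒ c = ln(n₁/n₂)/(z₂−z₁)
c = ln(0.382/0.224) / (2.4 − 1.1) = ln(1.705) / 1.3 = 0.5338 / 1.3 = 0.4106 km⁻¹

0.000411 m⁻¹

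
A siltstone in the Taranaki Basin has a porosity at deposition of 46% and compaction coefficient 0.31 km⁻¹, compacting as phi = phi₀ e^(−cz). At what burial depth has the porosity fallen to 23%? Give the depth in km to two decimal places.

2.24 km

Invert Athy's law: z = ln(phi₀/phi) / c
z = ln(0.46/0.23) / 0.31 = ln(2) / 0.31 = 0.6931 / 0.31 = 2.236 km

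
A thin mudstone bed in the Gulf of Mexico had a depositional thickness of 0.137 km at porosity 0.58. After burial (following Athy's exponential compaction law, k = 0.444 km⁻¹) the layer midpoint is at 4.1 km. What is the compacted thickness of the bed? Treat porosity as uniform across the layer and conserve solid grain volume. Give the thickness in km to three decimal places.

0.064 km

Porosity at 4.1 km: φ = 0.58·exp(−0.444×4.1) = 0.0939
Solid-volume conservation: h(1−φ) = h₀(1−φ₀) ⇒ h = h₀·(1−φ₀)/(1−φ)
h = 0.137 × (1 − 0.58)/(1 − 0.0939) = 0.137 × 0.4635 = 0.0635 km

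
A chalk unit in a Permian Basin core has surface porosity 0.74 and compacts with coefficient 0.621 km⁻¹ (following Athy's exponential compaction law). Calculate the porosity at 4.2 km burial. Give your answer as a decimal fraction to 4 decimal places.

φ = φ₀·exp(−c·d) = 0.74 × exp(−0.621 × 4.2) = 0.74 × exp(−2.608)
  = 0.74 × 0.0737 = 0.0545

0.0545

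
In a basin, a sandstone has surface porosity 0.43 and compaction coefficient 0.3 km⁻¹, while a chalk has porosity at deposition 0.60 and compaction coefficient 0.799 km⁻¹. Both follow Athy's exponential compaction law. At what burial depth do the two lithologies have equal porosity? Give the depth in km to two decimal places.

0.67 km

Set n₀ₐ e^(−cₐZ) = n₀ᵦ e^(−cᵦZ) ⇒ ln(n₀ₐ/n₀ᵦ) = (cₐ − cᵦ)·Z
Z = ln(0.43/0.6) / (0.3 − 0.799) = -0.3331 / -0.499 = 0.668 km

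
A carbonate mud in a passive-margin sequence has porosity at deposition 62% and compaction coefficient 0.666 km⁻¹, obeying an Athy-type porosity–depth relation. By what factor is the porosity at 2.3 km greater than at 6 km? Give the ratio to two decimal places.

11.75

φ(d₁)/φ(d₂) = e^(−β·d₁)/e^(−β·d₂) = e^{β(d₂−d₁)}
= exp(0.666 × 3.7) = exp(2.464) = 11.7541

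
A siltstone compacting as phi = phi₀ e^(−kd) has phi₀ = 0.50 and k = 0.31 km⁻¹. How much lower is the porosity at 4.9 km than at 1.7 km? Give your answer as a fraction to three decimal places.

phi(1.7) = 0.5·e^(−0.31×1.7) = 0.2952
phi(4.9) = 0.5·e^(−0.31×4.9) = 0.1095
Δphi = 0.2952 − 0.1095 = 0.1857

0.186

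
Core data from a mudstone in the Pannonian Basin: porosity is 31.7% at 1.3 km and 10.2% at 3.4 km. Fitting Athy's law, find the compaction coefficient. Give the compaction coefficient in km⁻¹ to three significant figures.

Athy: phi(Z) = phi₀ e^(−kZ) ⇒ phi₁/phi₂ = e^{k(Z₂−Z₁)} ⇒ k = ln(phi₁/phi₂)/(Z₂−Z₁)
k = ln(0.317/0.102) / (3.4 − 1.3) = ln(3.108) / 2.1 = 1.1339 / 2.1 = 0.54 km⁻¹

0.540 km⁻¹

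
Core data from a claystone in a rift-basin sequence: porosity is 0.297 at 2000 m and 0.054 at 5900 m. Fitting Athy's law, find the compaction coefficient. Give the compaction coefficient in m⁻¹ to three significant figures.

Working in km (1 km = 1000 m; c in km⁻¹ = c in m⁻¹ × 1000):
Athy: φ(z) = φ₀ e^(−cz) ⇒ φ₁/φ₂ = e^{c(z₂−z₁)} ⇒ c = ln(φ₁/φ₂)/(z₂−z₁)
c = ln(0.297/0.054) / (5.9 − 2) = ln(5.5) / 3.9 = 1.7047 / 3.9 = 0.4371 km⁻¹

0.000437 m⁻¹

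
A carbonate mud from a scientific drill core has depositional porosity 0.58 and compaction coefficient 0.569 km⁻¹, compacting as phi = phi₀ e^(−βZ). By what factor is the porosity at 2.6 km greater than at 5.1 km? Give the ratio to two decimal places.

phi(Z₁)/phi(Z₂) = e^(−β·Z₁)/e^(−β·Z₂) = e^{β(Z₂−Z₁)}
= exp(0.569 × 2.5) = exp(1.422) = 4.1475

4.15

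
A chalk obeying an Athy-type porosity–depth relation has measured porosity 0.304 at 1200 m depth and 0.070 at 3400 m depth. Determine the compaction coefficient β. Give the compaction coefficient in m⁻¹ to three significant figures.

0.000668 m⁻¹

Working in km (1 km = 1000 m; β in km⁻¹ = β in m⁻¹ × 1000):
Athy: φ(z) = φ₀ e^(−βz) ⇒ φ₁/φ₂ = e^{β(z₂−z₁)} ⇒ β = ln(φ₁/φ₂)/(z₂−z₁)
β = ln(0.304/0.07) / (3.4 − 1.2) = ln(4.343) / 2.2 = 1.4685 / 2.2 = 0.6675 km⁻¹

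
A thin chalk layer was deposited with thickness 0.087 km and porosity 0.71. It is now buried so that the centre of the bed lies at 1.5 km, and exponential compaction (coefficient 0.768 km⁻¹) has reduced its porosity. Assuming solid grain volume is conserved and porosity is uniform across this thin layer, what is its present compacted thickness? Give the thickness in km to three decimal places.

Porosity at 1.5 km: phi = 0.71·exp(−0.768×1.5) = 0.2244
Solid-volume conservation: h(1−phi) = h₀(1−phi₀) ⇒ h = h₀·(1−phi₀)/(1−phi)
h = 0.087 × (1 − 0.71)/(1 − 0.2244) = 0.087 × 0.3739 = 0.0325 km

0.033 km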